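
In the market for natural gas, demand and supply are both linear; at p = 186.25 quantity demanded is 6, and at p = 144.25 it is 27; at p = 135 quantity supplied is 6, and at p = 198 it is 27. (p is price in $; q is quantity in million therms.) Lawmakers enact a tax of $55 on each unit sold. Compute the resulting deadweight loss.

Demand slope = (144.25 − 186.25)/(27 − 6) = −2, so p = 198.25 − 2q.
Supply slope = (198 − 135)/(27 − 6) = 3, so p = 117 + 3q.
Competitive equilibrium: 198.25 − 2q = 117 + 3q → q* = 16.25, p* = 165.75.
With the tax, the buyer price exceeds the seller price by 55: (198.25 − 2q) − (117 + 3q) = 55 → q' = 5.25.
Δq = 16.25 − 5.25 = 11; the wedge equals the tax, 55.
DWL = ½ × 11 × 55 = $302.50 million.

$302.50 million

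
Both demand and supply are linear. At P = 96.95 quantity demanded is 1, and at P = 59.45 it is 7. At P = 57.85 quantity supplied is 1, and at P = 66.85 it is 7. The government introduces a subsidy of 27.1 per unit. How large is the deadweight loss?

47.38

Demand slope = (59.45 − 96.95)/(7 − 1) = −6.25, so P = 103.2 − 6.25Q.
Supply slope = (66.85 − 57.85)/(7 − 1) = 1.5, so P = 56.35 + 1.5Q.
Competitive equilibrium: 103.2 − 6.25Q = 56.35 + 1.5Q → Q* = 6.0452, P* = 65.4177.
The subsidy lowers effective supply by 27.1: P = 29.25 + 1.5Q.
New quantity: 103.2 − 6.25Q = 29.25 + 1.5Q → Q' = 9.5419.
Overproduction ΔQ = 9.5419 − 6.0452 = 3.4967; wedge = subsidy = 27.1.
The triangle = ½ × 3.4967 × 27.1 = 47.38.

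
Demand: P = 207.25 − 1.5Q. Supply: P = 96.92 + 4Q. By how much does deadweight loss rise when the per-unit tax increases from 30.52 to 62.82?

Competitive equilibrium: 207.25 − 1.5Q = 96.92 + 4Q → Q* = 20.06, P* = 177.16.
For a per-unit tax t: ΔQ = t/5.5, so DWL = ½·t·(t/5.5) = t²/11.
At t = 30.52: DWL = 84.679. At t = 62.82: DWL = 358.759.
Increase = 358.759 − 84.679 = 274.08.

274.08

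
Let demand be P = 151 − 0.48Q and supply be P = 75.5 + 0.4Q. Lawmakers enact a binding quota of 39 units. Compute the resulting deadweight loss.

Competitive equilibrium: 151 − 0.48Q = 75.5 + 0.4Q → Q* = 85.7955, P* = 109.8182.
At Q = 39: demand price = 151 − 0.48·39 = 132.28; supply price = 75.5 + 0.4·39 = 91.1.
ΔQ = 85.7955 − 39 = 46.7955; wedge = 132.28 − 91.1 = 41.18.
Deadweight loss = ½ × 46.7955 × 41.18 = 963.52.

963.52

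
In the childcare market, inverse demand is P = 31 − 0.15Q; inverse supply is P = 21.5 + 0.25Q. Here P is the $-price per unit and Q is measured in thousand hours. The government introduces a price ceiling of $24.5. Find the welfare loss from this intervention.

$27.61 thousand

Competitive equilibrium: 31 − 0.15Q = 21.5 + 0.25Q → Q* = 23.75, P* = 27.4375.
At the ceiling P = 24.5, quantity supplied = (24.5 − 21.5)/0.25 = 12.
Willingness to pay at Q' = 12: 31 − 0.15·12 = 29.2.
ΔQ = 23.75 − 12 = 11.75; wedge = 29.2 − 24.5 = 4.7.
Welfare loss = ½ × 11.75 × 4.7 = $27.61 thousand.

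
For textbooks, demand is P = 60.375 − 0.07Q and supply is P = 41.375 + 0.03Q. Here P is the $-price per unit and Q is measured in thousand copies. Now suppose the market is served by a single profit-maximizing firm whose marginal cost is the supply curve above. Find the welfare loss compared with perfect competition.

Competitive equilibrium: 60.375 − 0.07Q = 41.375 + 0.03Q → Q* = 190, P* = 47.075.
Marginal revenue: MR = 60.375 − 0.14Q. Set MR = MC: 60.375 − 0.14Q = 41.375 + 0.03Q → Q_m = 111.7647.
Price P_m = 60.375 − 0.07·111.7647 = 52.5515; MC(Q_m) = 41.375 + 0.03·111.7647 = 44.7279.
Competitive Q* = 190, so ΔQ = 78.2353; wedge = 52.5515 − 44.7279 = 7.8236.
Welfare loss = ½ × 78.2353 × 7.8236 = $306.04 thousand.

$306.04 thousand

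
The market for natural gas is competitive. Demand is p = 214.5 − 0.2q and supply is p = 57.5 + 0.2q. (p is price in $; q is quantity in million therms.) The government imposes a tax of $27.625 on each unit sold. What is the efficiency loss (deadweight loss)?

Competitive equilibrium: 214.5 − 0.2q = 57.5 + 0.2q → q* = 392.5, p* = 136.
With the tax, the buyer price exceeds the seller price by 27.625: (214.5 − 0.2q) − (57.5 + 0.2q) = 27.625 → q' = 323.4375.
Δq = 392.5 − 323.4375 = 69.0625; the wedge equals the tax, 27.625.
The triangle = ½ × 69.0625 × 27.625 = $953.93 million.

$953.93 million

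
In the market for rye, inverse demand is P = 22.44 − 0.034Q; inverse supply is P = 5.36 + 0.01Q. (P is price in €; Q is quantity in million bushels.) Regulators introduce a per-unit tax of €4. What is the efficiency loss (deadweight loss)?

Competitive equilibrium: 22.44 − 0.034Q = 5.36 + 0.01Q → Q* = 388.1818, P* = 9.2418.
With the tax, the buyer price exceeds the seller price by 4: (22.44 − 0.034Q) − (5.36 + 0.01Q) = 4 → Q' = 297.2727.
ΔQ = 388.1818 − 297.2727 = 90.9091; the wedge equals the tax, 4.
DWL = ½ × 90.9091 × 4 = €181.82 million.

€181.82 million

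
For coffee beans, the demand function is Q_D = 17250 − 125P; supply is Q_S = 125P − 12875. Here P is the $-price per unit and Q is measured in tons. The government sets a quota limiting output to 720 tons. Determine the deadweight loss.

$17228.45

In inverse form: demand P = 138 − 0.008Q, supply P = 103 + 0.008Q.
Competitive equilibrium: 138 − 0.008Q = 103 + 0.008Q → Q* = 2187.5, P* = 120.5.
At Q = 720: demand price = 138 − 0.008·720 = 132.24; supply price = 103 + 0.008·720 = 108.76.
ΔQ = 2187.5 − 720 = 1467.5; wedge = 132.24 − 108.76 = 23.48.
The triangle = ½ × 1467.5 × 23.48 = $17228.45.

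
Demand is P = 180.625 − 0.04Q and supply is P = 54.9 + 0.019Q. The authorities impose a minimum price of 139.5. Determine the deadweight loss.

Competitive equilibrium: 180.625 − 0.04Q = 54.9 + 0.019Q → Q* = 2130.9322, P* = 95.38771.
At the floor P = 139.5, quantity demanded = (180.625 − 139.5)/0.04 = 1028.125.
Sellers' marginal cost at Q' = 1028.125: 54.9 + 0.019·1028.125 = 74.43438.
ΔQ = 2130.9322 − 1028.125 = 1102.8072; wedge = 139.5 − 74.43438 = 65.06562.
Deadweight loss = ½ × 1102.8072 × 65.06562 = 35877.42.

35877.42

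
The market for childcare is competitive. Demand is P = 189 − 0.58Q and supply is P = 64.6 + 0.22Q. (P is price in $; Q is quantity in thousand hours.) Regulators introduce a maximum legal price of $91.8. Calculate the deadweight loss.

Competitive equilibrium: 189 − 0.58Q = 64.6 + 0.22Q → Q* = 155.5, P* = 98.81.
At the ceiling P = 91.8, quantity supplied = (91.8 − 64.6)/0.22 = 123.6364.
Willingness to pay at Q' = 123.6364: 189 − 0.58·123.6364 = 117.2909.
ΔQ = 155.5 − 123.6364 = 31.8636; wedge = 117.2909 − 91.8 = 25.4909.
Deadweight loss = ½ × 31.8636 × 25.4909 = $406.12 thousand.

$406.12 thousand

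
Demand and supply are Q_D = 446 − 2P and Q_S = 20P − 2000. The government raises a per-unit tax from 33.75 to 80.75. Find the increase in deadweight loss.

4892.27

In inverse form: demand P = 223 − 0.5Q, supply P = 100 + 0.05Q.
Competitive equilibrium: 223 − 0.5Q = 100 + 0.05Q → Q* = 223.6364, P* = 111.1818.
For a per-unit tax t: ΔQ = t/0.55, so DWL = ½·t·(t/0.55) = t²/1.1.
At t = 33.75: DWL = 1035.511. At t = 80.75: DWL = 5927.784.
Increase = 5927.784 − 1035.511 = 4892.27.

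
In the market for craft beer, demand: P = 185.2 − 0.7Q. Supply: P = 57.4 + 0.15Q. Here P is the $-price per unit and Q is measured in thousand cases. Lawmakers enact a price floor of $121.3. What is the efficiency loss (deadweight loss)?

Competitive equilibrium: 185.2 − 0.7Q = 57.4 + 0.15Q → Q* = 150.3529, P* = 79.9529.
At the floor P = 121.3, quantity demanded = (185.2 − 121.3)/0.7 = 91.2857.
Sellers' marginal cost at Q' = 91.2857: 57.4 + 0.15·91.2857 = 71.0929.
ΔQ = 150.3529 − 91.2857 = 59.0672; wedge = 121.3 − 71.0929 = 50.2071.
Welfare loss = ½ × 59.0672 × 50.2071 = $1482.80 thousand.

$1482.80 thousand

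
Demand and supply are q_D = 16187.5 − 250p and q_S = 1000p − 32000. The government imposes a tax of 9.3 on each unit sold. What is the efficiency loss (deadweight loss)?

In inverse form: demand p = 64.75 − 0.004q, supply p = 32 + 0.001q.
Competitive equilibrium: 64.75 − 0.004q = 32 + 0.001q → q* = 6550, p* = 38.55.
With the tax, the buyer price exceeds the seller price by 9.3: (64.75 − 0.004q) − (32 + 0.001q) = 9.3 → q' = 4690.
Δq = 6550 − 4690 = 1860; the wedge equals the tax, 9.3.
Deadweight loss = ½ × 1860 × 9.3 = 8649.

8649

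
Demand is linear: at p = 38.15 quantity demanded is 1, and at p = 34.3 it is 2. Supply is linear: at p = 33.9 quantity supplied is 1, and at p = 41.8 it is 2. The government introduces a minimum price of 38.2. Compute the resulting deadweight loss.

Demand slope = (34.3 − 38.15)/(2 − 1) = −3.85, so p = 42 − 3.85q.
Supply slope = (41.8 − 33.9)/(2 − 1) = 7.9, so p = 26 + 7.9q.
Competitive equilibrium: 42 − 3.85q = 26 + 7.9q → q* = 1.3617, p* = 36.7574.
At the floor p = 38.2, quantity demanded = (42 − 38.2)/3.85 = 0.987.
Sellers' marginal cost at q' = 0.987: 26 + 7.9·0.987 = 33.7973.
Δq = 1.3617 − 0.987 = 0.3747; wedge = 38.2 − 33.7973 = 4.4027.
The triangle = ½ × 0.3747 × 4.4027 = 0.82.

0.82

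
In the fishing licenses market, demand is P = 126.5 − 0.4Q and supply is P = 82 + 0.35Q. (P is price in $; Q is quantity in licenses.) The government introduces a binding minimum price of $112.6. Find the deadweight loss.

$226.63

Competitive equilibrium: 126.5 − 0.4Q = 82 + 0.35Q → Q* = 59.3333, P* = 102.7667.
At the floor P = 112.6, quantity demanded = (126.5 − 112.6)/0.4 = 34.75.
Sellers' marginal cost at Q' = 34.75: 82 + 0.35·34.75 = 94.1625.
ΔQ = 59.3333 − 34.75 = 24.5833; wedge = 112.6 − 94.1625 = 18.4375.
Welfare loss = ½ × 24.5833 × 18.4375 = $226.63.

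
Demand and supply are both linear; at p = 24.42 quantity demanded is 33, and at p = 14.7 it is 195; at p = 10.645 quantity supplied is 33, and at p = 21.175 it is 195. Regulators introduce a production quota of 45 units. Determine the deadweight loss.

602.70

Demand slope = (14.7 − 24.42)/(195 − 33) = −0.06, so p = 26.4 − 0.06q.
Supply slope = (21.175 − 10.645)/(195 − 33) = 0.065, so p = 8.5 + 0.065q.
Competitive equilibrium: 26.4 − 0.06q = 8.5 + 0.065q → q* = 143.2, p* = 17.808.
At q = 45: demand price = 26.4 − 0.06·45 = 23.7; supply price = 8.5 + 0.065·45 = 11.425.
Δq = 143.2 − 45 = 98.2; wedge = 23.7 − 11.425 = 12.275.
Welfare loss = ½ × 98.2 × 12.275 = 602.70.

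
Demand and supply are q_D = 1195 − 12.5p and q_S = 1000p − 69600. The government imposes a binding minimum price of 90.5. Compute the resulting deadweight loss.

In inverse form: demand p = 95.6 − 0.08q, supply p = 69.6 + 0.001q.
Competitive equilibrium: 95.6 − 0.08q = 69.6 + 0.001q → q* = 320.9877, p* = 69.921.
At the floor p = 90.5, quantity demanded = (95.6 − 90.5)/0.08 = 63.75.
Sellers' marginal cost at q' = 63.75: 69.6 + 0.001·63.75 = 69.6638.
Δq = 320.9877 − 63.75 = 257.2377; wedge = 90.5 − 69.6638 = 20.8362.
Welfare loss = ½ × 257.2377 × 20.8362 = 2679.93.

2679.93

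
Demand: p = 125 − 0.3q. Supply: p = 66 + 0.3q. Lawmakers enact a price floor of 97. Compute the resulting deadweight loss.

7.50

Competitive equilibrium: 125 − 0.3q = 66 + 0.3q → q* = 98.3333, p* = 95.5.
At the floor p = 97, quantity demanded = (125 − 97)/0.3 = 93.3333.
Sellers' marginal cost at q' = 93.3333: 66 + 0.3·93.3333 = 94.
Δq = 98.3333 − 93.3333 = 5; wedge = 97 − 94 = 3.
The triangle = ½ × 5 × 3 = 7.50.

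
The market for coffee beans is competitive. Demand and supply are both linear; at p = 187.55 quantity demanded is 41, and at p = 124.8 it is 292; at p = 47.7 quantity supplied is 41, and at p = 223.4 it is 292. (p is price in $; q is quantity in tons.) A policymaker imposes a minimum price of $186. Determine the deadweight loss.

$9444.89

Demand slope = (124.8 − 187.55)/(292 − 41) = −0.25, so p = 197.8 − 0.25q.
Supply slope = (223.4 − 47.7)/(292 − 41) = 0.7, so p = 19 + 0.7q.
Competitive equilibrium: 197.8 − 0.25q = 19 + 0.7q → q* = 188.21053, p* = 150.74737.
At the floor p = 186, quantity demanded = (197.8 − 186)/0.25 = 47.2.
Sellers' marginal cost at q' = 47.2: 19 + 0.7·47.2 = 52.04.
Δq = 188.21053 − 47.2 = 141.01053; wedge = 186 − 52.04 = 133.96.
DWL = ½ × 141.01053 × 133.96 = $9444.89.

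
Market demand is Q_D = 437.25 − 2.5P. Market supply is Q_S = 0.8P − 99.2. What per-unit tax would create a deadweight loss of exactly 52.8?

13.2

In inverse form: demand P = 174.9 − 0.4Q, supply P = 124 + 1.25Q.
Competitive equilibrium: 174.9 − 0.4Q = 124 + 1.25Q → Q* = 30.8485, P* = 162.5606.
A tax t gives ΔQ = t/1.65 and wedge t, so DWL = t²/3.3.
t²/3.3 = 52.8 → t² = 174.24 → t = 13.2.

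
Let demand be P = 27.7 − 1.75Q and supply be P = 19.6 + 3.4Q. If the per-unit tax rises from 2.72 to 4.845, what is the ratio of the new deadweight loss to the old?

Competitive equilibrium: 27.7 − 1.75Q = 19.6 + 3.4Q → Q* = 1.5728, P* = 24.9476.
For a per-unit tax t: ΔQ = t/5.15, so DWL = ½·t·(t/5.15) = t²/10.3.
At t = 2.72: DWL = 0.718. At t = 4.845: DWL = 2.279.
Ratio = (4.845/2.72)² = 3.173.

3.173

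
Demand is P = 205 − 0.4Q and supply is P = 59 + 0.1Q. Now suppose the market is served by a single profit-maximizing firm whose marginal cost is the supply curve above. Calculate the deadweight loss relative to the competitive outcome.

Competitive equilibrium: 205 − 0.4Q = 59 + 0.1Q → Q* = 292, P* = 88.2.
Marginal revenue: MR = 205 − 0.8Q. Set MR = MC: 205 − 0.8Q = 59 + 0.1Q → Q_m = 162.2222.
Price P_m = 205 − 0.4·162.2222 = 140.1111; MC(Q_m) = 59 + 0.1·162.2222 = 75.2222.
Competitive Q* = 292, so ΔQ = 129.7778; wedge = 140.1111 − 75.2222 = 64.8889.
The triangle = ½ × 129.7778 × 64.8889 = 4210.57.

4210.57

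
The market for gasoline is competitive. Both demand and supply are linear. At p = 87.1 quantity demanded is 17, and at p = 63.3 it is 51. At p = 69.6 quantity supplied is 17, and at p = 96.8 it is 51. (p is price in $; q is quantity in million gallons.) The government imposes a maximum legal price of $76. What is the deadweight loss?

$10.08 million

Demand slope = (63.3 − 87.1)/(51 − 17) = −0.7, so p = 99 − 0.7q.
Supply slope = (96.8 − 69.6)/(51 − 17) = 0.8, so p = 56 + 0.8q.
Competitive equilibrium: 99 − 0.7q = 56 + 0.8q → q* = 28.6667, p* = 78.9333.
At the ceiling p = 76, quantity supplied = (76 − 56)/0.8 = 25.
Willingness to pay at q' = 25: 99 − 0.7·25 = 81.5.
Δq = 28.6667 − 25 = 3.6667; wedge = 81.5 − 76 = 5.5.
The triangle = ½ × 3.6667 × 5.5 = $10.08 million.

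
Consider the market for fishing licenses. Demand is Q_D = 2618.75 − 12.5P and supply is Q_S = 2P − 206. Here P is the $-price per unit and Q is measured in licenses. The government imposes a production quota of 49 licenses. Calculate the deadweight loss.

In inverse form: demand P = 209.5 − 0.08Q, supply P = 103 + 0.5Q.
Competitive equilibrium: 209.5 − 0.08Q = 103 + 0.5Q → Q* = 183.6207, P* = 194.8103.
At Q = 49: demand price = 209.5 − 0.08·49 = 205.58; supply price = 103 + 0.5·49 = 127.5.
ΔQ = 183.6207 − 49 = 134.6207; wedge = 205.58 − 127.5 = 78.08.
Deadweight loss = ½ × 134.6207 × 78.08 = $5255.59.

$5255.59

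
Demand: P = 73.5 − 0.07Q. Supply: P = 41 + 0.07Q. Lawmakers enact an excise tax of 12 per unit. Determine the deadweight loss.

Competitive equilibrium: 73.5 − 0.07Q = 41 + 0.07Q → Q* = 232.1429, P* = 57.25.
With the tax, the buyer price exceeds the seller price by 12: (73.5 − 0.07Q) − (41 + 0.07Q) = 12 → Q' = 146.4286.
ΔQ = 232.1429 − 146.4286 = 85.7143; the wedge equals the tax, 12.
The triangle = ½ × 85.7143 × 12 = 514.29.

514.29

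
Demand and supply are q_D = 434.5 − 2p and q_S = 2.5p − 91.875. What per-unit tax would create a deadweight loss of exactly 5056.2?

95.4

In inverse form: demand p = 217.25 − 0.5q, supply p = 36.75 + 0.4q.
Competitive equilibrium: 217.25 − 0.5q = 36.75 + 0.4q → q* = 200.5556, p* = 116.9722.
A tax t gives Δq = t/0.9 and wedge t, so DWL = t²/1.8.
t²/1.8 = 5056.2 → t² = 9101.16 → t = 95.4.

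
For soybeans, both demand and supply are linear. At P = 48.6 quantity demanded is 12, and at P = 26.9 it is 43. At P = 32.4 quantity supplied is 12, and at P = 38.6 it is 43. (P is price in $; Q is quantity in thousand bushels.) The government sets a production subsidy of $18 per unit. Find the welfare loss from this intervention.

$180 thousand

Demand slope = (26.9 − 48.6)/(43 − 12) = −0.7, so P = 57 − 0.7Q.
Supply slope = (38.6 − 32.4)/(43 − 12) = 0.2, so P = 30 + 0.2Q.
Competitive equilibrium: 57 − 0.7Q = 30 + 0.2Q → Q* = 30, P* = 36.
The subsidy lowers effective supply by 18: P = 12 + 0.2Q.
New quantity: 57 − 0.7Q = 12 + 0.2Q → Q' = 50.
Overproduction ΔQ = 50 − 30 = 20; wedge = subsidy = 18.
DWL = ½ × 20 × 18 = $180 thousand.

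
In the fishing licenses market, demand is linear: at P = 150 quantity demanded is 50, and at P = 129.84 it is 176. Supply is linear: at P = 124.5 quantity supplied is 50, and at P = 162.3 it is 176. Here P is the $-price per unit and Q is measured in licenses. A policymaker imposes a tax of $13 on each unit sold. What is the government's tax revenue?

$1003.26

Demand slope = (129.84 − 150)/(176 − 50) = −0.16, so P = 158 − 0.16Q.
Supply slope = (162.3 − 124.5)/(176 − 50) = 0.3, so P = 109.5 + 0.3Q.
Competitive equilibrium: 158 − 0.16Q = 109.5 + 0.3Q → Q* = 105.4348, P* = 141.1304.
With the tax, the buyer price exceeds the seller price by 13: (158 − 0.16Q) − (109.5 + 0.3Q) = 13 → Q' = 77.1739.
Tax revenue = 13 × 77.1739 = $1003.26.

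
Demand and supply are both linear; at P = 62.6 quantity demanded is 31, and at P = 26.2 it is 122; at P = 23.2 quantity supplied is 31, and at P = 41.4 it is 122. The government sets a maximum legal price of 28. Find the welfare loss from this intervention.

520.83

Demand slope = (26.2 − 62.6)/(122 − 31) = −0.4, so P = 75 − 0.4Q.
Supply slope = (41.4 − 23.2)/(122 − 31) = 0.2, so P = 17 + 0.2Q.
Competitive equilibrium: 75 − 0.4Q = 17 + 0.2Q → Q* = 96.6667, P* = 36.3333.
At the ceiling P = 28, quantity supplied = (28 − 17)/0.2 = 55.
Willingness to pay at Q' = 55: 75 − 0.4·55 = 53.
ΔQ = 96.6667 − 55 = 41.6667; wedge = 53 − 28 = 25.
DWL = ½ × 41.6667 × 25 = 520.83.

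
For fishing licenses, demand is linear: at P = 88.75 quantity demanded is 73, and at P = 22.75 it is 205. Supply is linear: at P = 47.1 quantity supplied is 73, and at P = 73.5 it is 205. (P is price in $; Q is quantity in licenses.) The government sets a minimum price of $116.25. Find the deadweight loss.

Demand slope = (22.75 − 88.75)/(205 − 73) = −0.5, so P = 125.25 − 0.5Q.
Supply slope = (73.5 − 47.1)/(205 − 73) = 0.2, so P = 32.5 + 0.2Q.
Competitive equilibrium: 125.25 − 0.5Q = 32.5 + 0.2Q → Q* = 132.5, P* = 59.
At the floor P = 116.25, quantity demanded = (125.25 − 116.25)/0.5 = 18.
Sellers' marginal cost at Q' = 18: 32.5 + 0.2·18 = 36.1.
ΔQ = 132.5 − 18 = 114.5; wedge = 116.25 − 36.1 = 80.15.
Welfare loss = ½ × 114.5 × 80.15 = $4588.59.

$4588.59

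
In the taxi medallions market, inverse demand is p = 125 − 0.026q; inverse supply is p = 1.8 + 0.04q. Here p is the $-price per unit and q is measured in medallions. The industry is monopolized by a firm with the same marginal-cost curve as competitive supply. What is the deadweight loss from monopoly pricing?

$9183.72

Competitive equilibrium: 125 − 0.026q = 1.8 + 0.04q → q* = 1866.6667, p* = 76.4667.
Marginal revenue: MR = 125 − 0.052q. Set MR = MC: 125 − 0.052q = 1.8 + 0.04q → q_m = 1339.1304.
Price p_m = 125 − 0.026·1339.1304 = 90.1826; MC(q_m) = 1.8 + 0.04·1339.1304 = 55.3652.
Competitive q* = 1866.6667, so Δq = 527.5363; wedge = 90.1826 − 55.3652 = 34.8174.
Welfare loss = ½ × 527.5363 × 34.8174 = $9183.72.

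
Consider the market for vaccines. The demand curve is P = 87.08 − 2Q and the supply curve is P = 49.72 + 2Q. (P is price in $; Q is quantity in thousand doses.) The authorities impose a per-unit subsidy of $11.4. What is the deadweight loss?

Competitive equilibrium: 87.08 − 2Q = 49.72 + 2Q → Q* = 9.34, P* = 68.4.
The subsidy lowers effective supply by 11.4: P = 38.32 + 2Q.
New quantity: 87.08 − 2Q = 38.32 + 2Q → Q' = 12.19.
Overproduction ΔQ = 12.19 − 9.34 = 2.85; wedge = subsidy = 11.4.
The triangle = ½ × 2.85 × 11.4 = $16.245 thousand.

$16.245 thousand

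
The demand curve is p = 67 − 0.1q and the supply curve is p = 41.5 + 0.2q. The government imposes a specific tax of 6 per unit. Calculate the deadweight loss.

60

Competitive equilibrium: 67 − 0.1q = 41.5 + 0.2q → q* = 85, p* = 58.5.
With the tax, the buyer price exceeds the seller price by 6: (67 − 0.1q) − (41.5 + 0.2q) = 6 → q' = 65.
Δq = 85 − 65 = 20; the wedge equals the tax, 6.
DWL = ½ × 20 × 6 = 60.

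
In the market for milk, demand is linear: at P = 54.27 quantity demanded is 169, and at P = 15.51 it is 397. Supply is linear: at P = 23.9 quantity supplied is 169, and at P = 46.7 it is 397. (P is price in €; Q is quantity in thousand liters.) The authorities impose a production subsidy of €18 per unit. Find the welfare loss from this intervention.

€600 thousand

Demand slope = (15.51 − 54.27)/(397 − 169) = −0.17, so P = 83 − 0.17Q.
Supply slope = (46.7 − 23.9)/(397 − 169) = 0.1, so P = 7 + 0.1Q.
Competitive equilibrium: 83 − 0.17Q = 7 + 0.1Q → Q* = 281.4815, P* = 35.1481.
The subsidy lowers effective supply by 18: P = 0.1Q − 11.
New quantity: 83 − 0.17Q = 0.1Q − 11 → Q' = 348.1481.
Overproduction ΔQ = 348.1481 − 281.4815 = 66.6666; wedge = subsidy = 18.
DWL = ½ × 66.6666 × 18 = €600 thousand.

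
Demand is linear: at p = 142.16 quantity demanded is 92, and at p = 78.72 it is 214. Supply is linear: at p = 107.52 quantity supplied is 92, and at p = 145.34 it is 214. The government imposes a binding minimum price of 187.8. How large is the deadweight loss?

Demand slope = (78.72 − 142.16)/(214 − 92) = −0.52, so p = 190 − 0.52q.
Supply slope = (145.34 − 107.52)/(214 − 92) = 0.31, so p = 79 + 0.31q.
Competitive equilibrium: 190 − 0.52q = 79 + 0.31q → q* = 133.7349, p* = 120.4578.
At the floor p = 187.8, quantity demanded = (190 − 187.8)/0.52 = 4.2308.
Sellers' marginal cost at q' = 4.2308: 79 + 0.31·4.2308 = 80.3115.
Δq = 133.7349 − 4.2308 = 129.5041; wedge = 187.8 − 80.3115 = 107.4885.
Welfare loss = ½ × 129.5041 × 107.4885 = 6960.10.

6960.10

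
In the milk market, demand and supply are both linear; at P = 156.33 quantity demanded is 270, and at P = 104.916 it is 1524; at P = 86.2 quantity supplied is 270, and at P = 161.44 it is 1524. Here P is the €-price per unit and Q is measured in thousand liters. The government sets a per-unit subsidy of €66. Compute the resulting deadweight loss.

€21564.36 thousand

Demand slope = (104.916 − 156.33)/(1524 − 270) = −0.041, so P = 167.4 − 0.041Q.
Supply slope = (161.44 − 86.2)/(1524 − 270) = 0.06, so P = 70 + 0.06Q.
Competitive equilibrium: 167.4 − 0.041Q = 70 + 0.06Q → Q* = 964.3564, P* = 127.8614.
The subsidy lowers effective supply by 66: P = 4 + 0.06Q.
New quantity: 167.4 − 0.041Q = 4 + 0.06Q → Q' = 1617.8218.
Overproduction ΔQ = 1617.8218 − 964.3564 = 653.4654; wedge = subsidy = 66.
Deadweight loss = ½ × 653.4654 × 66 = €21564.36 thousand.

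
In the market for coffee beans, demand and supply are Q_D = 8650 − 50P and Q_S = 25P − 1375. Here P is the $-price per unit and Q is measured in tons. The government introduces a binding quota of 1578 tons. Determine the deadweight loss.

$4531.85

In inverse form: demand P = 173 − 0.02Q, supply P = 55 + 0.04Q.
Competitive equilibrium: 173 − 0.02Q = 55 + 0.04Q → Q* = 1966.6667, P* = 133.6667.
At Q = 1578: demand price = 173 − 0.02·1578 = 141.44; supply price = 55 + 0.04·1578 = 118.12.
ΔQ = 1966.6667 − 1578 = 388.6667; wedge = 141.44 − 118.12 = 23.32.
Welfare loss = ½ × 388.6667 × 23.32 = $4531.85.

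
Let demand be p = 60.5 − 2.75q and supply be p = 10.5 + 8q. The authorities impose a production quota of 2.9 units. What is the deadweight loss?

16.48

Competitive equilibrium: 60.5 − 2.75q = 10.5 + 8q → q* = 4.6512, p* = 47.7093.
At q = 2.9: demand price = 60.5 − 2.75·2.9 = 52.525; supply price = 10.5 + 8·2.9 = 33.7.
Δq = 4.6512 − 2.9 = 1.7512; wedge = 52.525 − 33.7 = 18.825.
Deadweight loss = ½ × 1.7512 × 18.825 = 16.48.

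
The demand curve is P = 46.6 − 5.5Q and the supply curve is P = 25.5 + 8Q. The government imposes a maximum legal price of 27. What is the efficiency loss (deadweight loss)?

Competitive equilibrium: 46.6 − 5.5Q = 25.5 + 8Q → Q* = 1.563, P* = 38.0037.
At the ceiling P = 27, quantity supplied = (27 − 25.5)/8 = 0.1875.
Willingness to pay at Q' = 0.1875: 46.6 − 5.5·0.1875 = 45.5688.
ΔQ = 1.563 − 0.1875 = 1.3755; wedge = 45.5688 − 27 = 18.5688.
Deadweight loss = ½ × 1.3755 × 18.5688 = 12.77.

12.77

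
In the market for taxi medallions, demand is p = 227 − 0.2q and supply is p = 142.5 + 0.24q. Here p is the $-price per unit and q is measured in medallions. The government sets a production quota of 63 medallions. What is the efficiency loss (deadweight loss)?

$3663.60

Competitive equilibrium: 227 − 0.2q = 142.5 + 0.24q → q* = 192.0455, p* = 188.5909.
At q = 63: demand price = 227 − 0.2·63 = 214.4; supply price = 142.5 + 0.24·63 = 157.62.
Δq = 192.0455 − 63 = 129.0455; wedge = 214.4 − 157.62 = 56.78.
Welfare loss = ½ × 129.0455 × 56.78 = $3663.60.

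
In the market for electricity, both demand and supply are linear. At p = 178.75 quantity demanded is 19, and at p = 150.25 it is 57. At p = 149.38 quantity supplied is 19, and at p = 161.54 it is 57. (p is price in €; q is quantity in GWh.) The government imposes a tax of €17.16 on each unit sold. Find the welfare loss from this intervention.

Demand slope = (150.25 − 178.75)/(57 − 19) = −0.75, so p = 193 − 0.75q.
Supply slope = (161.54 − 149.38)/(57 − 19) = 0.32, so p = 143.3 + 0.32q.
Competitive equilibrium: 193 − 0.75q = 143.3 + 0.32q → q* = 46.4486, p* = 158.1636.
With the tax, the buyer price exceeds the seller price by 17.16: (193 − 0.75q) − (143.3 + 0.32q) = 17.16 → q' = 30.4112.
Δq = 46.4486 − 30.4112 = 16.0374; the wedge equals the tax, 17.16.
DWL = ½ × 16.0374 × 17.16 = €137.60.

€137.60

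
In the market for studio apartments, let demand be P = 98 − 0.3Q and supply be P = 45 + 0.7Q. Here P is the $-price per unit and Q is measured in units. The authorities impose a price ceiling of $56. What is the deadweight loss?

$695.11

Competitive equilibrium: 98 − 0.3Q = 45 + 0.7Q → Q* = 53, P* = 82.1.
At the ceiling P = 56, quantity supplied = (56 − 45)/0.7 = 15.7143.
Willingness to pay at Q' = 15.7143: 98 − 0.3·15.7143 = 93.2857.
ΔQ = 53 − 15.7143 = 37.2857; wedge = 93.2857 − 56 = 37.2857.
Welfare loss = ½ × 37.2857 × 37.2857 = $695.11.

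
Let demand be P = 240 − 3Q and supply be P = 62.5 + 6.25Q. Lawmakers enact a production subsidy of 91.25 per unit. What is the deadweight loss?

Competitive equilibrium: 240 − 3Q = 62.5 + 6.25Q → Q* = 19.18919, P* = 182.43243.
The subsidy lowers effective supply by 91.25: P = 6.25Q − 28.75.
New quantity: 240 − 3Q = 6.25Q − 28.75 → Q' = 29.05405.
Overproduction ΔQ = 29.05405 − 19.18919 = 9.86486; wedge = subsidy = 91.25.
The triangle = ½ × 9.86486 × 91.25 = 450.08.

450.08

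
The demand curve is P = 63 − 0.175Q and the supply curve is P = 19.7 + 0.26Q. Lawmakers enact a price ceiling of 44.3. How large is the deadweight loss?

5.28

Competitive equilibrium: 63 − 0.175Q = 19.7 + 0.26Q → Q* = 99.5402, P* = 45.5805.
At the ceiling P = 44.3, quantity supplied = (44.3 − 19.7)/0.26 = 94.6154.
Willingness to pay at Q' = 94.6154: 63 − 0.175·94.6154 = 46.4423.
ΔQ = 99.5402 − 94.6154 = 4.9248; wedge = 46.4423 − 44.3 = 2.1423.
Deadweight loss = ½ × 4.9248 × 2.1423 = 5.28.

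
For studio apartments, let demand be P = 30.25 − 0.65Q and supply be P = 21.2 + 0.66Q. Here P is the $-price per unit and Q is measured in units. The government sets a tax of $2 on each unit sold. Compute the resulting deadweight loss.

Competitive equilibrium: 30.25 − 0.65Q = 21.2 + 0.66Q → Q* = 6.9084, P* = 25.7595.
With the tax, the buyer price exceeds the seller price by 2: (30.25 − 0.65Q) − (21.2 + 0.66Q) = 2 → Q' = 5.3817.
ΔQ = 6.9084 − 5.3817 = 1.5267; the wedge equals the tax, 2.
The triangle = ½ × 1.5267 × 2 = $1.53.

$1.53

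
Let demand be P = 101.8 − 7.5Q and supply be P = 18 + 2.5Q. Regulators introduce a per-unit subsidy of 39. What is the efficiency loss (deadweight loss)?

76.05

Competitive equilibrium: 101.8 − 7.5Q = 18 + 2.5Q → Q* = 8.38, P* = 38.95.
The subsidy lowers effective supply by 39: P = 2.5Q − 21.
New quantity: 101.8 − 7.5Q = 2.5Q − 21 → Q' = 12.28.
Overproduction ΔQ = 12.28 − 8.38 = 3.9; wedge = subsidy = 39.
The triangle = ½ × 3.9 × 39 = 76.05.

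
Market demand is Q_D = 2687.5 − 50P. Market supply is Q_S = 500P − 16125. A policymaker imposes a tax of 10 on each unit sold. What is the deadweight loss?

In inverse form: demand P = 53.75 − 0.02Q, supply P = 32.25 + 0.002Q.
Competitive equilibrium: 53.75 − 0.02Q = 32.25 + 0.002Q → Q* = 977.2727, P* = 34.2045.
With the tax, the buyer price exceeds the seller price by 10: (53.75 − 0.02Q) − (32.25 + 0.002Q) = 10 → Q' = 522.7273.
ΔQ = 977.2727 − 522.7273 = 454.5454; the wedge equals the tax, 10.
DWL = ½ × 454.5454 × 10 = 2272.73.

2272.73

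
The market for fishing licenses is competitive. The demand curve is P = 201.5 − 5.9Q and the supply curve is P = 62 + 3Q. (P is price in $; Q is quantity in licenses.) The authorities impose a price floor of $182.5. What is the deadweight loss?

Competitive equilibrium: 201.5 − 5.9Q = 62 + 3Q → Q* = 15.67416, P* = 109.02247.
At the floor P = 182.5, quantity demanded = (201.5 − 182.5)/5.9 = 3.22034.
Sellers' marginal cost at Q' = 3.22034: 62 + 3·3.22034 = 71.66102.
ΔQ = 15.67416 − 3.22034 = 12.45382; wedge = 182.5 − 71.66102 = 110.83898.
Deadweight loss = ½ × 12.45382 × 110.83898 = $690.18.

$690.18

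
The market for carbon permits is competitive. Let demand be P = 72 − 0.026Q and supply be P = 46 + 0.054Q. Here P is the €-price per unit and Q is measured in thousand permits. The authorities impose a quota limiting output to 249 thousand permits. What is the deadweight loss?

Competitive equilibrium: 72 − 0.026Q = 46 + 0.054Q → Q* = 325, P* = 63.55.
At Q = 249: demand price = 72 − 0.026·249 = 65.526; supply price = 46 + 0.054·249 = 59.446.
ΔQ = 325 − 249 = 76; wedge = 65.526 − 59.446 = 6.08.
Deadweight loss = ½ × 76 × 6.08 = €231.04 thousand.

€231.04 thousand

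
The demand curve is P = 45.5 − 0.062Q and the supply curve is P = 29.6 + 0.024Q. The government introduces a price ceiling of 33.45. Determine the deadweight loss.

Competitive equilibrium: 45.5 − 0.062Q = 29.6 + 0.024Q → Q* = 184.8837, P* = 34.0372.
At the ceiling P = 33.45, quantity supplied = (33.45 − 29.6)/0.024 = 160.4167.
Willingness to pay at Q' = 160.4167: 45.5 − 0.062·160.4167 = 35.5542.
ΔQ = 184.8837 − 160.4167 = 24.467; wedge = 35.5542 − 33.45 = 2.1042.
The triangle = ½ × 24.467 × 2.1042 = 25.74.

25.74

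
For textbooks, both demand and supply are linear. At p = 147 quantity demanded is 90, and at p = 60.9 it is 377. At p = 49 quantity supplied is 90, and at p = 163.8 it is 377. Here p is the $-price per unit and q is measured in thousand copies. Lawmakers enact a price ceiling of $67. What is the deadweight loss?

$3158.75 thousand

Demand slope = (60.9 − 147)/(377 − 90) = −0.3, so p = 174 − 0.3q.
Supply slope = (163.8 − 49)/(377 − 90) = 0.4, so p = 13 + 0.4q.
Competitive equilibrium: 174 − 0.3q = 13 + 0.4q → q* = 230, p* = 105.
At the ceiling p = 67, quantity supplied = (67 − 13)/0.4 = 135.
Willingness to pay at q' = 135: 174 − 0.3·135 = 133.5.
Δq = 230 − 135 = 95; wedge = 133.5 − 67 = 66.5.
Deadweight loss = ½ × 95 × 66.5 = $3158.75 thousand.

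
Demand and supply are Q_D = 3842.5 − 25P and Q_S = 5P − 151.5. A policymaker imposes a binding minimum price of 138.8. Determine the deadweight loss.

2408.33

In inverse form: demand P = 153.7 − 0.04Q, supply P = 30.3 + 0.2Q.
Competitive equilibrium: 153.7 − 0.04Q = 30.3 + 0.2Q → Q* = 514.1667, P* = 133.1333.
At the floor P = 138.8, quantity demanded = (153.7 − 138.8)/0.04 = 372.5.
Sellers' marginal cost at Q' = 372.5: 30.3 + 0.2·372.5 = 104.8.
ΔQ = 514.1667 − 372.5 = 141.6667; wedge = 138.8 − 104.8 = 34.
Deadweight loss = ½ × 141.6667 × 34 = 2408.33.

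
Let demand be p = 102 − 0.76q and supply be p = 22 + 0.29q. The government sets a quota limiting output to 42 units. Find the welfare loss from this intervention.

613.72

Competitive equilibrium: 102 − 0.76q = 22 + 0.29q → q* = 76.1905, p* = 44.0952.
At q = 42: demand price = 102 − 0.76·42 = 70.08; supply price = 22 + 0.29·42 = 34.18.
Δq = 76.1905 − 42 = 34.1905; wedge = 70.08 − 34.18 = 35.9.
The triangle = ½ × 34.1905 × 35.9 = 613.72.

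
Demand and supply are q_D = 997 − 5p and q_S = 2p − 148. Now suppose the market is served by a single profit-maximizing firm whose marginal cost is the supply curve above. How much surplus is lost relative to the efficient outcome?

554.68

In inverse form: demand p = 199.4 − 0.2q, supply p = 74 + 0.5q.
Competitive equilibrium: 199.4 − 0.2q = 74 + 0.5q → q* = 179.1429, p* = 163.5714.
Marginal revenue: MR = 199.4 − 0.4q. Set MR = MC: 199.4 − 0.4q = 74 + 0.5q → q_m = 139.3333.
Price p_m = 199.4 − 0.2·139.3333 = 171.5333; MC(q_m) = 74 + 0.5·139.3333 = 143.6667.
Competitive q* = 179.1429, so Δq = 39.8096; wedge = 171.5333 − 143.6667 = 27.8666.
Welfare loss = ½ × 39.8096 × 27.8666 = 554.68.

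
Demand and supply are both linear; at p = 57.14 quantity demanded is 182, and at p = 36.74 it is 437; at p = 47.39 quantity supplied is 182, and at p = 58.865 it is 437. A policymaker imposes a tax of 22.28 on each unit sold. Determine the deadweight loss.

1985.59

Demand slope = (36.74 − 57.14)/(437 − 182) = −0.08, so p = 71.7 − 0.08q.
Supply slope = (58.865 − 47.39)/(437 − 182) = 0.045, so p = 39.2 + 0.045q.
Competitive equilibrium: 71.7 − 0.08q = 39.2 + 0.045q → q* = 260, p* = 50.9.
With the tax, the buyer price exceeds the seller price by 22.28: (71.7 − 0.08q) − (39.2 + 0.045q) = 22.28 → q' = 81.76.
Δq = 260 − 81.76 = 178.24; the wedge equals the tax, 22.28.
Deadweight loss = ½ × 178.24 × 22.28 = 1985.59.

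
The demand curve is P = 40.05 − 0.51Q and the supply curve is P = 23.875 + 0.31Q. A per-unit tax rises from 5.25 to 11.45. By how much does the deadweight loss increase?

63.13

Competitive equilibrium: 40.05 − 0.51Q = 23.875 + 0.31Q → Q* = 19.7256, P* = 29.9899.
For a per-unit tax t: ΔQ = t/0.82, so DWL = ½·t·(t/0.82) = t²/1.64.
At t = 5.25: DWL = 16.8064. At t = 11.45: DWL = 79.9405.
Increase = 79.9405 − 16.8064 = 63.13.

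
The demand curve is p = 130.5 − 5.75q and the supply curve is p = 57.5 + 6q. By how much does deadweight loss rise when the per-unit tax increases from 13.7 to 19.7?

8.53

Competitive equilibrium: 130.5 − 5.75q = 57.5 + 6q → q* = 6.2128, p* = 94.7766.
For a per-unit tax t: Δq = t/11.75, so DWL = ½·t·(t/11.75) = t²/23.5.
At t = 13.7: DWL = 7.987. At t = 19.7: DWL = 16.514.
Increase = 16.514 − 7.987 = 8.53.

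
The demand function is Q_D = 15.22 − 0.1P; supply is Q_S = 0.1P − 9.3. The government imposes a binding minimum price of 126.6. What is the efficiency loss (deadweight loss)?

In inverse form: demand P = 152.2 − 10Q, supply P = 93 + 10Q.
Competitive equilibrium: 152.2 − 10Q = 93 + 10Q → Q* = 2.96, P* = 122.6.
At the floor P = 126.6, quantity demanded = (152.2 − 126.6)/10 = 2.56.
Sellers' marginal cost at Q' = 2.56: 93 + 10·2.56 = 118.6.
ΔQ = 2.96 − 2.56 = 0.4; wedge = 126.6 − 118.6 = 8.
Deadweight loss = ½ × 0.4 × 8 = 1.60.

1.60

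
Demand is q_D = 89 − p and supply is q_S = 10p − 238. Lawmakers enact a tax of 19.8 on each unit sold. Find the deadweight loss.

In inverse form: demand p = 89 − q, supply p = 23.8 + 0.1q.
Competitive equilibrium: 89 − q = 23.8 + 0.1q → q* = 59.2727, p* = 29.7273.
With the tax, the buyer price exceeds the seller price by 19.8: (89 − q) − (23.8 + 0.1q) = 19.8 → q' = 41.2727.
Δq = 59.2727 − 41.2727 = 18; the wedge equals the tax, 19.8.
Deadweight loss = ½ × 18 × 19.8 = 178.20.

178.20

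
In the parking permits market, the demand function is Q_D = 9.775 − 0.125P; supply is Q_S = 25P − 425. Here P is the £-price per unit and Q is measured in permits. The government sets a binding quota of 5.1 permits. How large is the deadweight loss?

In inverse form: demand P = 78.2 − 8Q, supply P = 17 + 0.04Q.
Competitive equilibrium: 78.2 − 8Q = 17 + 0.04Q → Q* = 7.6119, P* = 17.3045.
At Q = 5.1: demand price = 78.2 − 8·5.1 = 37.4; supply price = 17 + 0.04·5.1 = 17.204.
ΔQ = 7.6119 − 5.1 = 2.5119; wedge = 37.4 − 17.204 = 20.196.
Welfare loss = ½ × 2.5119 × 20.196 = £25.37.

£25.37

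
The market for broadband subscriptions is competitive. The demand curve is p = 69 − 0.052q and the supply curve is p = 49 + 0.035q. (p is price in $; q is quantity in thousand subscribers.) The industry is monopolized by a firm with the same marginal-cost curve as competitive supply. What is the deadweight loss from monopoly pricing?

$321.73 thousand

Competitive equilibrium: 69 − 0.052q = 49 + 0.035q → q* = 229.8851, p* = 57.046.
Marginal revenue: MR = 69 − 0.104q. Set MR = MC: 69 − 0.104q = 49 + 0.035q → q_m = 143.8849.
Price p_m = 69 − 0.052·143.8849 = 61.518; MC(q_m) = 49 + 0.035·143.8849 = 54.036.
Competitive q* = 229.8851, so Δq = 86.0002; wedge = 61.518 − 54.036 = 7.482.
Welfare loss = ½ × 86.0002 × 7.482 = $321.73 thousand.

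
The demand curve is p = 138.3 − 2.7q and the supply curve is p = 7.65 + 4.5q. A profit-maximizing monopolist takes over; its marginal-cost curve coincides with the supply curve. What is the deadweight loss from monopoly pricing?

88.17

Competitive equilibrium: 138.3 − 2.7q = 7.65 + 4.5q → q* = 18.1458, p* = 89.3063.
Marginal revenue: MR = 138.3 − 5.4q. Set MR = MC: 138.3 − 5.4q = 7.65 + 4.5q → q_m = 13.197.
Price p_m = 138.3 − 2.7·13.197 = 102.6681; MC(q_m) = 7.65 + 4.5·13.197 = 67.0365.
Competitive q* = 18.1458, so Δq = 4.9488; wedge = 102.6681 − 67.0365 = 35.6316.
The triangle = ½ × 4.9488 × 35.6316 = 88.17.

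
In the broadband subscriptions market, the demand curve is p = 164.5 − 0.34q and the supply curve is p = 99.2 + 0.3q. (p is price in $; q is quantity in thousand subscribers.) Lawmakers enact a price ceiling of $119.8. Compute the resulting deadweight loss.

Competitive equilibrium: 164.5 − 0.34q = 99.2 + 0.3q → q* = 102.0313, p* = 129.8094.
At the ceiling p = 119.8, quantity supplied = (119.8 − 99.2)/0.3 = 68.6667.
Willingness to pay at q' = 68.6667: 164.5 − 0.34·68.6667 = 141.1533.
Δq = 102.0313 − 68.6667 = 33.3646; wedge = 141.1533 − 119.8 = 21.3533.
Welfare loss = ½ × 33.3646 × 21.3533 = $356.22 thousand.

$356.22 thousand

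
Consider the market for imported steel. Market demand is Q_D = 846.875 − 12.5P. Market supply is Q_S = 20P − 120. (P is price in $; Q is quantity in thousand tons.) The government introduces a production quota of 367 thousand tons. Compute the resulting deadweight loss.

$758.16 thousand

In inverse form: demand P = 67.75 − 0.08Q, supply P = 6 + 0.05Q.
Competitive equilibrium: 67.75 − 0.08Q = 6 + 0.05Q → Q* = 475, P* = 29.75.
At Q = 367: demand price = 67.75 − 0.08·367 = 38.39; supply price = 6 + 0.05·367 = 24.35.
ΔQ = 475 − 367 = 108; wedge = 38.39 − 24.35 = 14.04.
Deadweight loss = ½ × 108 × 14.04 = $758.16 thousand.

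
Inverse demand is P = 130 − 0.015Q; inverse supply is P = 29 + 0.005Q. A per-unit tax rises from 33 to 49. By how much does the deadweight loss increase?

Competitive equilibrium: 130 − 0.015Q = 29 + 0.005Q → Q* = 5050, P* = 54.25.
For a per-unit tax t: ΔQ = t/0.02, so DWL = ½·t·(t/0.02) = t²/0.04.
At t = 33: DWL = 27225. At t = 49: DWL = 60025.
Increase = 60025 − 27225 = 32800.

32800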